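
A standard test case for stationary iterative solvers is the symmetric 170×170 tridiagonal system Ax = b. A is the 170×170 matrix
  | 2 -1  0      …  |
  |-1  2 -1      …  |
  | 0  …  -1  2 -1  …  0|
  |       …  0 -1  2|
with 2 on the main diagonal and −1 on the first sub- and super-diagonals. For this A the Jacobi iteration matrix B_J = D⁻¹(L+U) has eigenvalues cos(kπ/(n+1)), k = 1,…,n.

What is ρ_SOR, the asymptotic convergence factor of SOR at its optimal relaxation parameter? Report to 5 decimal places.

ρ_J = max_k |cos(kπ/171)| = cos(π/171) = 0.99983
√(1−ρ_J²) simplifies to sin(π/171) = 0.018371.
Young: ω* = 2/(1+√(1−ρ_J²)) = 2/(1+0.018371) = 2/1.018371 = 1.96392.
ρ_SOR = ω* − 1 = 1.96392 − 1 = 0.96392.

ρ_SOR = 0.96392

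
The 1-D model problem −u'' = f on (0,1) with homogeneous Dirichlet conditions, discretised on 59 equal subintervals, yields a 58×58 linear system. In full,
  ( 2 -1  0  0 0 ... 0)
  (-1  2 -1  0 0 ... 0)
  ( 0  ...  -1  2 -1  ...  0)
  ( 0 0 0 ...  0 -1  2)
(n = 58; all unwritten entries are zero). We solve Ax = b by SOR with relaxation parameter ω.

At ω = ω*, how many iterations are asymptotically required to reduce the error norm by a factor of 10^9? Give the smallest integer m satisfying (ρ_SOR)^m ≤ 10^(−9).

m = 195

n=58: λ(B_J) = 1 − λ(A)/2 = cos(kπ/59); k=1 gives ρ_J = 0.9985827.
√(1 − cos²(π/59)) = sin(π/59) ≈ 0.0532222.
So ω* = 2/1.0532222 = 1.8989345 (Young).
and ρ(B_{ω*}) = 1.8989345 − 1 = 0.8989345.
Need (0.8989345)^m ≤ 10^(−9): m ≥ 9·ln10/|ln 0.8989345| = 20.7233/0.106545 = 194.503 ⇒ m = 195.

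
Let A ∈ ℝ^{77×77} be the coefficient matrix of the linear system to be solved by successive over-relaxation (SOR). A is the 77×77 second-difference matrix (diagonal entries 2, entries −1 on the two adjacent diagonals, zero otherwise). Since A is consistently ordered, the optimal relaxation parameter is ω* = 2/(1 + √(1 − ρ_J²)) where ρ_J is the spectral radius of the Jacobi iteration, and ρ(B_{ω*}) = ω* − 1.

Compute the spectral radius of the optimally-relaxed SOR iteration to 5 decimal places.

spectrum of D⁻¹(L+U) = {cos(kπ/78) : 1≤k≤77}; ρ_J = cos(π/78) = 0.99919.
√(1 − cos²(π/78)) = sin(π/78) ≈ 0.040266.
ω* = 2 / (1 + 0.040266) = 2 / 1.040266 ≈ 1.92259.
ρ(B_{ω*}) = ω*−1 = 0.92259

ρ_SOR = 0.92259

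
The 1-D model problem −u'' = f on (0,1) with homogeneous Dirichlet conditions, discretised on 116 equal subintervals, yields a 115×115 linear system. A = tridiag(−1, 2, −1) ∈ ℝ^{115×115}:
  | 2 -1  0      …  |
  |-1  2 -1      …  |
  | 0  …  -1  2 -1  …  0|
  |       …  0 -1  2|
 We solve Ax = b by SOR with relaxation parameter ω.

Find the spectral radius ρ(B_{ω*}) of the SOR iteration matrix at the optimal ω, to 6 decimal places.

ρ_SOR = 0.947269

ρ_J = max_k |cos(kπ/116)| = cos(π/116) = 0.999633
1 − cos²(π/116) = sin²(π/116) ⇒ √(1−ρ_J²) = sin(π/116) = 0.0270794.
ω* = 2/(1 + 0.0270794) = 2/1.0270794 = 1.947269.
At ω = 1.947269 every |λ(B_ω)| = ω−1, so ρ_SOR = 0.947269.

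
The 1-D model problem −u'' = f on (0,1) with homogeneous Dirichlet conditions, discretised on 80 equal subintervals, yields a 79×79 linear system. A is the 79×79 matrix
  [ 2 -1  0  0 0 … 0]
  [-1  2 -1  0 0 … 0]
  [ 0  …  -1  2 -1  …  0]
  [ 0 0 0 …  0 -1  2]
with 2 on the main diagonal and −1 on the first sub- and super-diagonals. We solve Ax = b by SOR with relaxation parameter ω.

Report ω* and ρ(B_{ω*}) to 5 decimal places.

n=79: λ(B_J) = 1 − λ(A)/2 = cos(kπ/80); k=1 gives ρ_J = 0.99923.
√(1 − cos²(π/80)) = sin(π/80) ≈ 0.039260.
So ω* = 2/1.039260 = 1.92445 (Young).
ρ_SOR = ω* − 1 ≈ 0.92445.

ω* = 1.92445, ρ_SOR = 0.92445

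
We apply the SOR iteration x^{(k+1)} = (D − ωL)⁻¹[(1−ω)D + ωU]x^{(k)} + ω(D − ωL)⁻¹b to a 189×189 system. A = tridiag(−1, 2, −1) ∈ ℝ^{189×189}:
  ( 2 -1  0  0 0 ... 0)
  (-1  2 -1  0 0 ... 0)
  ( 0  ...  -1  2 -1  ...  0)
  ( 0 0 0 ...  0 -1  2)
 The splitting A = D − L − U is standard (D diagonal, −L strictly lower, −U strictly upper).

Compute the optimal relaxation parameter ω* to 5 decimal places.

ω* = 1.96747

spectrum of D⁻¹(L+U) = {cos(kπ/190) : 1≤k≤189}; ρ_J = cos(π/190) = 0.99986.
√(1 − cos²(π/190)) = sin(π/190) ≈ 0.016534.
So ω* = 2/1.016534 = 1.96747 (Young).
[ρ_SOR] ω* − 1 = 0.96747.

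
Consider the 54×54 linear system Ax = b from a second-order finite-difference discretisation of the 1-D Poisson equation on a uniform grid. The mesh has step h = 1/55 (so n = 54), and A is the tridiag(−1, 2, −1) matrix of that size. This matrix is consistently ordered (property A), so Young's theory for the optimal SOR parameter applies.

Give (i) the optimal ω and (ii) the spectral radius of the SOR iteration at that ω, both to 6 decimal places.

ω* = 1.891989, ρ_SOR = 0.891989

[ρ_J] n=54: ρ(B_J) = cos(π/(n+1)) = cos(π/55) = 0.998369.
root = sin(π/55) = 0.0570888  (since 1−cos² = sin²).
Then 2/(1+√(1−ρ_J²)) = 2/(1+0.0570888); ω* = 2/1.0570888 = 1.891989.
Hence ρ(B_{ω*}) = 1.891989 − 1 = 0.891989.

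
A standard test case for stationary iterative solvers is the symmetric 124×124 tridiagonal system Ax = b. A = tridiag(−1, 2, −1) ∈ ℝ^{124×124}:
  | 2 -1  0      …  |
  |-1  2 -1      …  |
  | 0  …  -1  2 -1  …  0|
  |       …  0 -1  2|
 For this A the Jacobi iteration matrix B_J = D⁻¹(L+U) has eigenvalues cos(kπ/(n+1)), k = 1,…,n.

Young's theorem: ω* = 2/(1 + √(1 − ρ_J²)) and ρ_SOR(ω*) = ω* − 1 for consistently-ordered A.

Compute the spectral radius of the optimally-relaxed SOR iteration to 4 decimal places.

ρ_J = max_k |cos(kπ/125)| = cos(π/125) = 0.9997
root = sin(π/125) = 0.02513  (since 1−cos² = sin²).
ω* = 2/(1 + 0.02513) = 2/1.02513 = 1.9510.
ρ_SOR = ω* − 1 = 1.9510 − 1 = 0.9510.

ρ_SOR = 0.9510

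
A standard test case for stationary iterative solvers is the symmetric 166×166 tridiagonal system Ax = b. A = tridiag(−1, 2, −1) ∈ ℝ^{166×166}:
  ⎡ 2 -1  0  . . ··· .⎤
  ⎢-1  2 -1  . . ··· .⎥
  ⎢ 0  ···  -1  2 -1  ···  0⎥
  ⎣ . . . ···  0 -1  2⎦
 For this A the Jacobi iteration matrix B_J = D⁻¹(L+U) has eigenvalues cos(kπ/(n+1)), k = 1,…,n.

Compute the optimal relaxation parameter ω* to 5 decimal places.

B_J for the 166×166 system has eigenvalues cos(kπ/167); ρ_J = cos(π/167) = 0.99982.
root = sin(π/167) = 0.018811  (since 1−cos² = sin²).
[ω*] 2 ÷ (1 + 0.018811) = 2 ÷ 1.018811 = 1.96307.
ρ_SOR = ω* − 1 ≈ 0.96307.

ω* = 1.96307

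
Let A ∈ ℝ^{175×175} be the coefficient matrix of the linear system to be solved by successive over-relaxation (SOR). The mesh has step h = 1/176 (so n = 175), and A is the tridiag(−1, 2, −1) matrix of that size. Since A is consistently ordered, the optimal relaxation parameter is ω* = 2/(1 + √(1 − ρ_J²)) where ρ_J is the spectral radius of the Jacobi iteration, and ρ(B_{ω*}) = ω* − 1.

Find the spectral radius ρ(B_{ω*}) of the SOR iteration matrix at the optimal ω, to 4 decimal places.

B_J for the 175×175 system has eigenvalues cos(kπ/176); ρ_J = cos(π/176) = 0.9998.
1 − cos²(π/176) = sin²(π/176) ⇒ √(1−ρ_J²) = sin(π/176) = 0.01785.
Then 2/(1+√(1−ρ_J²)) = 2/(1+0.01785); ω* = 2/1.01785 = 1.9649.
[ρ_SOR] ω* − 1 = 0.9649.

ρ_SOR = 0.9649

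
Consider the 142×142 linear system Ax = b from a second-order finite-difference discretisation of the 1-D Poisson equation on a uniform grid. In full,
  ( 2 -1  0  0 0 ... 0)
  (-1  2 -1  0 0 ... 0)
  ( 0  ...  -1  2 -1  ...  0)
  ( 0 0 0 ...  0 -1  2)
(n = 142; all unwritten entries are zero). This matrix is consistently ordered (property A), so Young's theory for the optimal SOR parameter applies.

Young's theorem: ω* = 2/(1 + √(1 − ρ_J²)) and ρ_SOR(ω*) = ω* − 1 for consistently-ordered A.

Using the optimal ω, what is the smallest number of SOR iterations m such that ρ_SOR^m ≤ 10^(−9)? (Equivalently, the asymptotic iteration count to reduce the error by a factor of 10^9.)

m = 472

n=142: λ(B_J) = 1 − λ(A)/2 = cos(kπ/143); k=1 gives ρ_J = 0.9997587.
root = sin(π/143) = 0.0219674  (since 1−cos² = sin²).
Young: ω* = 2/(1+√(1−ρ_J²)) = 2/(1+0.0219674) = 2/1.0219674 = 1.9570096.
ρ_SOR = ω* − 1 ≈ 0.9570096.
(0.9570096)^m ≤ 10^{−9}  ⇒  m·ln(0.9570096) ≤ −9·ln10  ⇒  m ≥ 471.607  ⇒  m = 472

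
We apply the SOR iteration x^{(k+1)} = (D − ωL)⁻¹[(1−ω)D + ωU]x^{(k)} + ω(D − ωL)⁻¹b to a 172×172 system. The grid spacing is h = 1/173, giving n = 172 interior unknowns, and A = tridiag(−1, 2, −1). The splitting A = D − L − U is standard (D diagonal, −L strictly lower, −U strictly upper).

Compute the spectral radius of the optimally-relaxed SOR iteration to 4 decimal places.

n=172: λ(B_J) = 1 − λ(A)/2 = cos(kπ/173); k=1 gives ρ_J = 0.9998.
root = sin(π/173) = 0.01816  (since 1−cos² = sin²).
So ω* = 2/1.01816 = 1.9643 (Young).
At ω = 1.9643 every |λ(B_ω)| = ω−1, so ρ_SOR = 0.9643.

ρ_SOR = 0.9643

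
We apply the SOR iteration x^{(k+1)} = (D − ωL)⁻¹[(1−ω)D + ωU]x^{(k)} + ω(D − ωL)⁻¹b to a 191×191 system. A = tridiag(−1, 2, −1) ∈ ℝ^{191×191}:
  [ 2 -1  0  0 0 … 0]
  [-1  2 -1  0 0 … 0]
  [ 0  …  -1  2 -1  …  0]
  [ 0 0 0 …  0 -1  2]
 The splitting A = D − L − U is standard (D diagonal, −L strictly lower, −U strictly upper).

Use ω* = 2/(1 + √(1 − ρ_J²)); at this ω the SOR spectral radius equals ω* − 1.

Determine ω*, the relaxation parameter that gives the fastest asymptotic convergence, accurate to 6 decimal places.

ω* = 1.967803

[ρ_J] n=191: ρ(B_J) = cos(π/(n+1)) = cos(π/192) = 0.999866.
1 − cos²(π/192) = sin²(π/192) ⇒ √(1−ρ_J²) = sin(π/192) = 0.0163617.
So ω* = 2/1.0163617 = 1.967803 (Young).
ρ_SOR = ω* − 1 ≈ 0.967803.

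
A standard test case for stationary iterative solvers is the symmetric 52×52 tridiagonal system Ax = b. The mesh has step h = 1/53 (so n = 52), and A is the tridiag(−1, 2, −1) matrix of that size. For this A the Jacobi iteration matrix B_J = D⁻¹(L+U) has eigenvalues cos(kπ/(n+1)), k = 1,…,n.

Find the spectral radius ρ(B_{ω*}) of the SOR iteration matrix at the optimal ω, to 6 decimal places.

ρ_J = max_k |cos(kπ/53)| = cos(π/53) = 0.998244
√(1−ρ_J²) simplifies to sin(π/53) = 0.0592406.
ω* = 2 / (1 + 0.0592406) = 2 / 1.0592406 ≈ 1.888145.
ρ_SOR = ω* − 1 ≈ 0.888145.

ρ_SOR = 0.888145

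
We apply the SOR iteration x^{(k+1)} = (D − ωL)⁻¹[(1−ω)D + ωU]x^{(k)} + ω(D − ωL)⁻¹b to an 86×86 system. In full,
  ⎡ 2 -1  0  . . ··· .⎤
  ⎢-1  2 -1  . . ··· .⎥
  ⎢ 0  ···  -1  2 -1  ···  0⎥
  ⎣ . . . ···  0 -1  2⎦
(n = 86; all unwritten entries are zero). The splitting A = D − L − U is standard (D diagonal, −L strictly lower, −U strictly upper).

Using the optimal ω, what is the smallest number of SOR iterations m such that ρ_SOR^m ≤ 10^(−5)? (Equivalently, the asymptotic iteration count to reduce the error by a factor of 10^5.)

[ρ_J] n=86: ρ(B_J) = cos(π/(n+1)) = cos(π/87) = 0.9993481.
√(1−ρ_J²) = |sin(π/87)| = 0.0361024
Then 2/(1+√(1−ρ_J²)) = 2/(1+0.0361024); ω* = 2/1.0361024 = 1.9303111.
ρ_SOR = ω* − 1 = 1.9303111 − 1 = 0.9303111.
m ≥ 5·ln10 / (−ln 0.9303111) = 159.379; smallest integer m = 160.

m = 160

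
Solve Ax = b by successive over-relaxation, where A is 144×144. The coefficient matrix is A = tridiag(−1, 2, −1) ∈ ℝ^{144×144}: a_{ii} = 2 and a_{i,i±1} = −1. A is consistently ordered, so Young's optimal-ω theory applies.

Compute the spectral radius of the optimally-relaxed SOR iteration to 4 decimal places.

ρ_SOR = 0.9576

½·tridiag(1,0,1) at n=144: λ_k = cos(kπ/145); max |λ| at k=1 ⇒ ρ_J = cos(π/145) ≈ 0.9998.
root = sin(π/145) = 0.02166  (since 1−cos² = sin²).
So ω* = 2/1.02166 = 1.9576 (Young).
Hence ρ(B_{ω*}) = 1.9576 − 1 = 0.9576.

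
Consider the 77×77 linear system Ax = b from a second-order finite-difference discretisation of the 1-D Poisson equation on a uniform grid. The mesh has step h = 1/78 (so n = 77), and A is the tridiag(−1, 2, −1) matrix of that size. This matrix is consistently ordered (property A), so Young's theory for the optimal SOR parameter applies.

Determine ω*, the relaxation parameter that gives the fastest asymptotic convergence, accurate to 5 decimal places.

B_J for the 77×77 system has eigenvalues cos(kπ/78); ρ_J = cos(π/78) = 0.99919.
√(1−ρ_J²) simplifies to sin(π/78) = 0.040266.
[ω*] 2 ÷ (1 + 0.040266) = 2 ÷ 1.040266 = 1.92259.
ρ(B_{ω*}) = ω*−1 = 0.92259

ω* = 1.92259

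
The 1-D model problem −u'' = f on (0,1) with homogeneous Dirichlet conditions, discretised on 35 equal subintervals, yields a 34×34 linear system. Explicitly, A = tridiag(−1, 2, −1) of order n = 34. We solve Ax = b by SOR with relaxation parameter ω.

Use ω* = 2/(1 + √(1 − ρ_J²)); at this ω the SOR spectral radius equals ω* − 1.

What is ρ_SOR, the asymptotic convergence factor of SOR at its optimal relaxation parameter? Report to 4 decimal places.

ρ_SOR = 0.8355

n=34: λ(B_J) = 1 − λ(A)/2 = cos(kπ/35); k=1 gives ρ_J = 0.9960.
√(1−ρ_J²) simplifies to sin(π/35) = 0.08964.
[ω*] 2 ÷ (1 + 0.08964) = 2 ÷ 1.08964 = 1.8355.
ρ(B_{ω*}) = ω*−1 = 0.8355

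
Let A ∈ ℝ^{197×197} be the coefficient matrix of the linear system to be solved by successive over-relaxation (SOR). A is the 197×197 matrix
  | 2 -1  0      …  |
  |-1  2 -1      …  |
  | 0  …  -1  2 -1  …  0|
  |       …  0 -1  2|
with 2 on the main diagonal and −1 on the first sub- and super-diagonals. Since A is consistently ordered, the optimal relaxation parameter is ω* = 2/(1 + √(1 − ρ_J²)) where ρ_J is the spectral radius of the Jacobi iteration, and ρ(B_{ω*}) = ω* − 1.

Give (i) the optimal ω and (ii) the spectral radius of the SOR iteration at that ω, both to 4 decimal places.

ρ_J = max_k |cos(kπ/198)| = cos(π/198) = 0.9999
√(1 − cos²(π/198)) = sin(π/198) ≈ 0.01587.
ω* = 2/(1 + 0.01587) = 2/1.01587 = 1.9688.
At ω = 1.9688 every |λ(B_ω)| = ω−1, so ρ_SOR = 0.9688.

ω* = 1.9688, ρ_SOR = 0.9688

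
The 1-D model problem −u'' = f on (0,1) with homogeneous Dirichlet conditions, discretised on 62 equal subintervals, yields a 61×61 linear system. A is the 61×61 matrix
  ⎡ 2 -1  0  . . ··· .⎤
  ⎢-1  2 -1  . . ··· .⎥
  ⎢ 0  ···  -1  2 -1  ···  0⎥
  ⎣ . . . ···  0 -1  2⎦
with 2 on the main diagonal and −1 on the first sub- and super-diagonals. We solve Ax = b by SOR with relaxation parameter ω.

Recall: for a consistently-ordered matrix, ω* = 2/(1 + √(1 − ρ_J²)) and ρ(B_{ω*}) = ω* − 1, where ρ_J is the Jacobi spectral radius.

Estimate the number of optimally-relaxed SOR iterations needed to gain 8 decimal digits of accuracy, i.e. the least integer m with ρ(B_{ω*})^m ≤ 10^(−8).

ρ_J = max_k |cos(kπ/62)| = cos(π/62) = 0.9987165
√(1 − cos²(π/62)) = sin(π/62) ≈ 0.0506492.
ω* = 2/(1 + 0.0506492) = 2/1.0506492 = 1.9035849.
Hence ρ(B_{ω*}) = 1.9035849 − 1 = 0.9035849.
Need (0.9035849)^m ≤ 10^(−8): m ≥ 8·ln10/|ln 0.9035849| = 18.4207/0.101385 = 181.691 ⇒ m = 182.

m = 182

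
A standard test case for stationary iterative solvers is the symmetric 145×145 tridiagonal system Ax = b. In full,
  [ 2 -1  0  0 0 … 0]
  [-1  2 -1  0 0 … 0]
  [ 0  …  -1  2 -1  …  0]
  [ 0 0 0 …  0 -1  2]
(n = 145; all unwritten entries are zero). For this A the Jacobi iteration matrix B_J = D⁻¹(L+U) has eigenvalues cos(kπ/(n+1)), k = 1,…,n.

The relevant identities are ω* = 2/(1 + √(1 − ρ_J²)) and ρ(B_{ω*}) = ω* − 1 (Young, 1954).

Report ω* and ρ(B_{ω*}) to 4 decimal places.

ω* = 1.9579, ρ_SOR = 0.9579

B_J for the 145×145 system has eigenvalues cos(kπ/146); ρ_J = cos(π/146) = 0.9998.
root = sin(π/146) = 0.02152  (since 1−cos² = sin²).
[ω*] 2 ÷ (1 + 0.02152) = 2 ÷ 1.02152 = 1.9579.
ρ_SOR = ω* − 1 ≈ 0.9579.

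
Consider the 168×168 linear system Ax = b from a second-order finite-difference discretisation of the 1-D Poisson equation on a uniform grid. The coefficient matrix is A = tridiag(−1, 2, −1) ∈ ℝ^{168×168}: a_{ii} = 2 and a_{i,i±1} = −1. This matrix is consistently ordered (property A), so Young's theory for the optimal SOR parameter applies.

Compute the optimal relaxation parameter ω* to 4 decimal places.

ω* = 1.9635

n=168: λ(B_J) = 1 − λ(A)/2 = cos(kπ/169); k=1 gives ρ_J = 0.9998.
√(1−ρ_J²) simplifies to sin(π/169) = 0.01859.
Young: ω* = 2/(1+√(1−ρ_J²)) = 2/(1+0.01859) = 2/1.01859 = 1.9635.
and ρ(B_{ω*}) = 1.9635 − 1 = 0.9635.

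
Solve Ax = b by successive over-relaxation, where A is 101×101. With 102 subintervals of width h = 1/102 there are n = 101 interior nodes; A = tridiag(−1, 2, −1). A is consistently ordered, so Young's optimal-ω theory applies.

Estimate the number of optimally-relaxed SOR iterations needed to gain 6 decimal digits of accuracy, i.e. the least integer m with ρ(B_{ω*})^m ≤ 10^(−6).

With n=101, ρ(Jacobi) = cos(π/102) = 0.9995257.
1 − cos²(π/102) = sin²(π/102) ⇒ √(1−ρ_J²) = sin(π/102) = 0.0307951.
Then 2/(1+√(1−ρ_J²)) = 2/(1+0.0307951); ω* = 2/1.0307951 = 1.9402498.
At ω = 1.9402498 every |λ(B_ω)| = ω−1, so ρ_SOR = 0.9402498.
Need (0.9402498)^m ≤ 10^(−6): m ≥ 6·ln10/|ln 0.9402498| = 13.8155/0.0616097 = 224.242 ⇒ m = 225.

m = 225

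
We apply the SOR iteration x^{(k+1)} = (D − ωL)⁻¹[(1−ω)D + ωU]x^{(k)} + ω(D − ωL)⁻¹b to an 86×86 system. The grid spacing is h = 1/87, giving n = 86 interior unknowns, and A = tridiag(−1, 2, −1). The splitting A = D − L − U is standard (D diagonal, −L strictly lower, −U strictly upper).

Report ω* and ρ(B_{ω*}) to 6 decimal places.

½·tridiag(1,0,1) at n=86: λ_k = cos(kπ/87); max |λ| at k=1 ⇒ ρ_J = cos(π/87) ≈ 0.999348.
√(1−ρ_J²) simplifies to sin(π/87) = 0.0361024.
So ω* = 2/1.0361024 = 1.930311 (Young).
At ω = 1.930311 every |λ(B_ω)| = ω−1, so ρ_SOR = 0.930311.

ω* = 1.930311, ρ_SOR = 0.930311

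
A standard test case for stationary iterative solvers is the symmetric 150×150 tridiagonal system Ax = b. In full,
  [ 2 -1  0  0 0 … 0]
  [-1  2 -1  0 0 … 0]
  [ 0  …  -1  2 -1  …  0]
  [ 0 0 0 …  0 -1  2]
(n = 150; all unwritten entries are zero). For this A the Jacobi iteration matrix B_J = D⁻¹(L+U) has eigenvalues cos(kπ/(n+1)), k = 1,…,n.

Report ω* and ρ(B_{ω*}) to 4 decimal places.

ω* = 1.9592, ρ_SOR = 0.9592

[ρ_J] n=150: ρ(B_J) = cos(π/(n+1)) = cos(π/151) = 0.9998.
√(1−ρ_J²) = |sin(π/151)| = 0.02080
ω* = 2 / (1 + 0.02080) = 2 / 1.02080 ≈ 1.9592.
ρ_SOR = ω* − 1 = 1.9592 − 1 = 0.9592.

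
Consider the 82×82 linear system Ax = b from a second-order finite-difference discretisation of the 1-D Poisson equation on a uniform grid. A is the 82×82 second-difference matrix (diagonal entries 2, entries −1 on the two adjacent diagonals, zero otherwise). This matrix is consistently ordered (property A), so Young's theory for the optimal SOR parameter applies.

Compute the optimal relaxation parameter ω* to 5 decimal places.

n=82: λ(B_J) = 1 − λ(A)/2 = cos(kπ/83); k=1 gives ρ_J = 0.99928.
root = sin(π/83) = 0.037841  (since 1−cos² = sin²).
ω* = 2 / (1 + 0.037841) = 2 / 1.037841 ≈ 1.92708.
ρ_SOR = ω* − 1 ≈ 0.92708.

ω* = 1.92708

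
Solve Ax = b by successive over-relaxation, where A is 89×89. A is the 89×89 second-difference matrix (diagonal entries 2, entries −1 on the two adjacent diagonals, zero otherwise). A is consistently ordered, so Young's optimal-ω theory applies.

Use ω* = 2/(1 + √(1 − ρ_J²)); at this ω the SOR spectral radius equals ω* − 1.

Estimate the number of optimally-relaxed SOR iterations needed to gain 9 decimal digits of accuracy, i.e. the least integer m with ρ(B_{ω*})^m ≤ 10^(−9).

ρ_J = max_k |cos(kπ/90)| = cos(π/90) = 0.9993908
root = sin(π/90) = 0.0348995  (since 1−cos² = sin²).
Then 2/(1+√(1−ρ_J²)) = 2/(1+0.0348995); ω* = 2/1.0348995 = 1.9325548.
ρ(B_{ω*}) = ω*−1 = 0.9325548
Need (0.9325548)^m ≤ 10^(−9): m ≥ 9·ln10/|ln 0.9325548| = 20.7233/0.0698274 = 296.779 ⇒ m = 297.

m = 297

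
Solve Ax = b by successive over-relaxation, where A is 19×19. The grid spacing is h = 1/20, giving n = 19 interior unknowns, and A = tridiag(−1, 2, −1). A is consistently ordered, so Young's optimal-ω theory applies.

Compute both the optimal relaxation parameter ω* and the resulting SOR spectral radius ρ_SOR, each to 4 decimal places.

ω* = 1.7295, ρ_SOR = 0.7295

B_J for the 19×19 system has eigenvalues cos(kπ/20); ρ_J = cos(π/20) = 0.9877.
√(1−ρ_J²) = |sin(π/20)| = 0.15643
[ω*] 2 ÷ (1 + 0.15643) = 2 ÷ 1.15643 = 1.7295.
ρ(B_{ω*}) = ω*−1 = 0.7295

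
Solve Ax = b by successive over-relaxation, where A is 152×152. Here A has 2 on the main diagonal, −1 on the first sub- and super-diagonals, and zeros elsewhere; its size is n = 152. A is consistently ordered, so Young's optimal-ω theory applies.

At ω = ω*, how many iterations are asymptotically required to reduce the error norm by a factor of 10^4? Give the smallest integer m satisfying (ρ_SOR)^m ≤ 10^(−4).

m = 225

[ρ_J] n=152: ρ(B_J) = cos(π/(n+1)) = cos(π/153) = 0.9997892.
√(1−ρ_J²) = |sin(π/153)| = 0.0205318
Then 2/(1+√(1−ρ_J²)) = 2/(1+0.0205318); ω* = 2/1.0205318 = 1.9597625.
At ω = 1.9597625 every |λ(B_ω)| = ω−1, so ρ_SOR = 0.9597625.
ρ_SOR^m ≤ 10^(−4) ⇔ m ≥ 4·ln10/(−ln 0.9597625) = 9.21034/0.0410694 = 224.263; m = ⌈224.263⌉ = 225.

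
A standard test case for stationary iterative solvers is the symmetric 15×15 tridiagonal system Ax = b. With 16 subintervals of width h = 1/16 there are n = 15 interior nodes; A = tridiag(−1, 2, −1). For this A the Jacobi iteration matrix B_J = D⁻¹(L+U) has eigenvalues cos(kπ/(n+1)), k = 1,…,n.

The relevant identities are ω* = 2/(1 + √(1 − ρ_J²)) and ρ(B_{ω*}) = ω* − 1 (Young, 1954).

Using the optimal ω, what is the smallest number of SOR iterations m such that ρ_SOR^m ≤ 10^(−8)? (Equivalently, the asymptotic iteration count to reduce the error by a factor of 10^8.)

With n=15, ρ(Jacobi) = cos(π/16) = 0.9807853.
1 − cos²(π/16) = sin²(π/16) ⇒ √(1−ρ_J²) = sin(π/16) = 0.1950903.
ω* = 2/(1 + 0.1950903) = 2/1.1950903 = 1.6735137.
ρ_SOR = ω* − 1 = 1.6735137 − 1 = 0.6735137.
(0.6735137)^m ≤ 10^{−8}  ⇒  m·ln(0.6735137) ≤ −8·ln10  ⇒  m ≥ 46.606  ⇒  m = 47

m = 47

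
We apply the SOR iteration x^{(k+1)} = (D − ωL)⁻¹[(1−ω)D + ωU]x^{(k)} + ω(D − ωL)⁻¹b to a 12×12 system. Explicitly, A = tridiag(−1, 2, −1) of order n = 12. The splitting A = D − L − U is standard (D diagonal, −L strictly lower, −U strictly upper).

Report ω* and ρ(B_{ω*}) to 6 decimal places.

B_J for the 12×12 system has eigenvalues cos(kπ/13); ρ_J = cos(π/13) = 0.970942.
1 − cos²(π/13) = sin²(π/13) ⇒ √(1−ρ_J²) = sin(π/13) = 0.2393157.
So ω* = 2/1.2393157 = 1.613794 (Young).
ρ_SOR = ω* − 1 ≈ 0.613794.

ω* = 1.613794, ρ_SOR = 0.613794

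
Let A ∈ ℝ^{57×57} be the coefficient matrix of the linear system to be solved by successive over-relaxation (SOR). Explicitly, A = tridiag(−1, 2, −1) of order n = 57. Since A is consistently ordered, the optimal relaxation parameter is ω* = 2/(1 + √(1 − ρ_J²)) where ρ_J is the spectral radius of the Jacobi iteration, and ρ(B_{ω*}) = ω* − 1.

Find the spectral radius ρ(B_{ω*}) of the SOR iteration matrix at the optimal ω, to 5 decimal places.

[ρ_J] n=57: ρ(B_J) = cos(π/(n+1)) = cos(π/58) = 0.99853.
root = sin(π/58) = 0.054139  (since 1−cos² = sin²).
So ω* = 2/1.054139 = 1.89728 (Young).
ρ(B_{ω*}) = ω*−1 = 0.89728

ρ_SOR = 0.89728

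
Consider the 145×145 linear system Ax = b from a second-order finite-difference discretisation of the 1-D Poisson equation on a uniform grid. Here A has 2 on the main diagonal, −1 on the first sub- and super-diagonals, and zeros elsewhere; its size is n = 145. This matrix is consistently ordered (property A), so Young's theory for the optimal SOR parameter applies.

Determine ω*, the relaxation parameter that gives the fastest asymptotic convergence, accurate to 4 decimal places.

B_J for the 145×145 system has eigenvalues cos(kπ/146); ρ_J = cos(π/146) = 0.9998.
√(1−ρ_J²) simplifies to sin(π/146) = 0.02152.
ω* = 2/(1+0.02152) = 1.9579
ρ(B_{ω*}) = ω*−1 = 0.9579

ω* = 1.9579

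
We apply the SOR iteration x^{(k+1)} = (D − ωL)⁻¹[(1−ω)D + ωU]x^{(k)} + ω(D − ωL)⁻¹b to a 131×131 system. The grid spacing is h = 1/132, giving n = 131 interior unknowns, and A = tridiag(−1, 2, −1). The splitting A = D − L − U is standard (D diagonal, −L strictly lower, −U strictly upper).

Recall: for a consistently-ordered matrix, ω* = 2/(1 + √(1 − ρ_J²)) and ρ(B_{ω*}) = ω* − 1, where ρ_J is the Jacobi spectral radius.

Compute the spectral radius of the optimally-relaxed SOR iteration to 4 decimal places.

spectrum of D⁻¹(L+U) = {cos(kπ/132) : 1≤k≤131}; ρ_J = cos(π/132) = 0.9997.
√(1−ρ_J²) simplifies to sin(π/132) = 0.02380.
[ω*] 2 ÷ (1 + 0.02380) = 2 ÷ 1.02380 = 1.9535.
Hence ρ(B_{ω*}) = 1.9535 − 1 = 0.9535.

ρ_SOR = 0.9535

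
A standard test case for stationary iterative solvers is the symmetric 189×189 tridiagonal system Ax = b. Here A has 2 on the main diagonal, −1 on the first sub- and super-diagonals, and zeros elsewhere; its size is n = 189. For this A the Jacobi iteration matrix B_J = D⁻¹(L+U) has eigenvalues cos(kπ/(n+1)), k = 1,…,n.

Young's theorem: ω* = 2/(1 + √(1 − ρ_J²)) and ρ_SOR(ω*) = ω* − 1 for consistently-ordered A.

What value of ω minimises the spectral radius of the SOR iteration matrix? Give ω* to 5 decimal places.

ω* = 1.96747

ρ_J = max_k |cos(kπ/190)| = cos(π/190) = 0.99986
√(1 − cos²(π/190)) = sin(π/190) ≈ 0.016534.
Then 2/(1+√(1−ρ_J²)) = 2/(1+0.016534); ω* = 2/1.016534 = 1.96747.
and ρ(B_{ω*}) = 1.96747 − 1 = 0.96747.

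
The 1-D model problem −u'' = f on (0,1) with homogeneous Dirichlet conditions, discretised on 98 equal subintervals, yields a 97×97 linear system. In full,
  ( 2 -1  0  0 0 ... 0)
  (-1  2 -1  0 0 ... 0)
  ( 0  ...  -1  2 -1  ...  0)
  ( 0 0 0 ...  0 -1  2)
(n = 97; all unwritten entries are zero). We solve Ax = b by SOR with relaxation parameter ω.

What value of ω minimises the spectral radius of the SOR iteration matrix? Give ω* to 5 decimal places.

ω* = 1.93789

With n=97, ρ(Jacobi) = cos(π/98) = 0.99949.
1 − cos²(π/98) = sin²(π/98) ⇒ √(1−ρ_J²) = sin(π/98) = 0.032052.
ω* = 2 / (1 + 0.032052) = 2 / 1.032052 ≈ 1.93789.
ρ(B_{ω*}) = ω*−1 = 0.93789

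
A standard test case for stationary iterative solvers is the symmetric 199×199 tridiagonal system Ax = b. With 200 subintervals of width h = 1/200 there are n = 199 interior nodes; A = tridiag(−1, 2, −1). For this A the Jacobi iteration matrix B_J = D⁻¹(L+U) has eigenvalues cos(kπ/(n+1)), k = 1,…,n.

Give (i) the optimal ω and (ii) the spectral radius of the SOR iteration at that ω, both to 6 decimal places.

With n=199, ρ(Jacobi) = cos(π/200) = 0.999877.
√(1−ρ_J²) simplifies to sin(π/200) = 0.0157073.
[ω*] 2 ÷ (1 + 0.0157073) = 2 ÷ 1.0157073 = 1.969071.
ρ_SOR = ω* − 1 ≈ 0.969071.

ω* = 1.969071, ρ_SOR = 0.969071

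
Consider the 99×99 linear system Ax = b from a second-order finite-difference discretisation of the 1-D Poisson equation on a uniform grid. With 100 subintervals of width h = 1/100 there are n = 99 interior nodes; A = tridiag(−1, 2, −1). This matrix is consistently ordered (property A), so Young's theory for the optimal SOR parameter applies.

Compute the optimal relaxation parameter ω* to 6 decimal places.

ω* = 1.939092

[ρ_J] n=99: ρ(B_J) = cos(π/(n+1)) = cos(π/100) = 0.999507.
√(1−ρ_J²) simplifies to sin(π/100) = 0.0314108.
ω* = 2 / (1 + 0.0314108) = 2 / 1.0314108 ≈ 1.939092.
ρ_SOR = ω* − 1 ≈ 0.939092.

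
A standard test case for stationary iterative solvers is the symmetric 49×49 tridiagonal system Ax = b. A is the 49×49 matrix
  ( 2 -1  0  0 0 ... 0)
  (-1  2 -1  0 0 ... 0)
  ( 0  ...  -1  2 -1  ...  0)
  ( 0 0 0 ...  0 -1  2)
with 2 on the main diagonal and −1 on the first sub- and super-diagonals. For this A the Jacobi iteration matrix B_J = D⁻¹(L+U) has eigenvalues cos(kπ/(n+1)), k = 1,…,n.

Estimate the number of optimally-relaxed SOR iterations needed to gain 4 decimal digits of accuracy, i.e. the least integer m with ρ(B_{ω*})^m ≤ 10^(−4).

ρ_J = max_k |cos(kπ/50)| = cos(π/50) = 0.9980267
root = sin(π/50) = 0.0627905  (since 1−cos² = sin²).
ω* = 2 / (1 + 0.0627905) = 2 / 1.0627905 ≈ 1.8818384.
ρ(B_{ω*}) = ω*−1 = 0.8818384
ρ_SOR^m ≤ 10^(−4) ⇔ m ≥ 4·ln10/(−ln 0.8818384) = 9.21034/0.125746 = 73.246; m = ⌈73.246⌉ = 74.

m = 74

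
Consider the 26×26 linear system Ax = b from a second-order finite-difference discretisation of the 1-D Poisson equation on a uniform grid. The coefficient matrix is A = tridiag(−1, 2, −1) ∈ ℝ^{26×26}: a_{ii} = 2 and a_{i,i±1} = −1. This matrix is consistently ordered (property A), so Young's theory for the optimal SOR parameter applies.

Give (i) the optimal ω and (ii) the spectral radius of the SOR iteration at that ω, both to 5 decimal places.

ω* = 1.79197, ρ_SOR = 0.79197

ρ_J = max_k |cos(kπ/27)| = cos(π/27) = 0.99324
√(1 − cos²(π/27)) = sin(π/27) ≈ 0.116093.
ω* = 2/(1 + 0.116093) = 2/1.116093 = 1.79197.
ρ(B_{ω*}) = ω*−1 = 0.79197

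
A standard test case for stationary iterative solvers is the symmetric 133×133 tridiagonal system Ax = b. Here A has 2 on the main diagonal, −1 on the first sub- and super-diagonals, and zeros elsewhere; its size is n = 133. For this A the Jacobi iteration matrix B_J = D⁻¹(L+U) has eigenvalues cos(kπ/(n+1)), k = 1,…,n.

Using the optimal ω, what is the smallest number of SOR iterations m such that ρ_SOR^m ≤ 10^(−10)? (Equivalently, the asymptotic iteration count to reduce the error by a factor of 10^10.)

[ρ_J] n=133: ρ(B_J) = cos(π/(n+1)) = cos(π/134) = 0.9997252.
√(1−ρ_J²) simplifies to sin(π/134) = 0.0234426.
ω* = 2 / (1 + 0.0234426) = 2 / 1.0234426 ≈ 1.9541887.
[ρ_SOR] ω* − 1 = 0.9541887.
(0.9541887)^m ≤ 10^{−10}  ⇒  m·ln(0.9541887) ≤ −10·ln10  ⇒  m ≥ 491.022  ⇒  m = 492

m = 492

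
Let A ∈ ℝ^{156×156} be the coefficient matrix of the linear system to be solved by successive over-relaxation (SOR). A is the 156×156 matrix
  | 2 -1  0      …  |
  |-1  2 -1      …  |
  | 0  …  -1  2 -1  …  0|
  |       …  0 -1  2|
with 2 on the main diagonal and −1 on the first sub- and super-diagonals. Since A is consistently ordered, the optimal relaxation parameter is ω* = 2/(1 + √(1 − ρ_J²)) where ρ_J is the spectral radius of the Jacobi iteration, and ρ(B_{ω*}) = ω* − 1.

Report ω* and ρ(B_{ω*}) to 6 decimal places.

n=156: λ(B_J) = 1 − λ(A)/2 = cos(kπ/157); k=1 gives ρ_J = 0.999800.
√(1−ρ_J²) = |sin(π/157)| = 0.0200088
Young: ω* = 2/(1+√(1−ρ_J²)) = 2/(1+0.0200088) = 2/1.0200088 = 1.960767.
ρ(B_{ω*}) = ω*−1 = 0.960767

ω* = 1.960767, ρ_SOR = 0.960767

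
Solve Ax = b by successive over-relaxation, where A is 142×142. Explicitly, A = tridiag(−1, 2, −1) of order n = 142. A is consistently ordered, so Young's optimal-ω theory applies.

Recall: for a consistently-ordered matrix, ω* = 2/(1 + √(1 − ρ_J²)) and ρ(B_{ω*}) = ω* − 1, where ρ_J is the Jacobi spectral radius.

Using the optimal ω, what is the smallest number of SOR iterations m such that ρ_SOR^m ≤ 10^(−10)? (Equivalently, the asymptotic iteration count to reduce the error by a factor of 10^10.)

m = 525

[ρ_J] n=142: ρ(B_J) = cos(π/(n+1)) = cos(π/143) = 0.9997587.
1 − cos²(π/143) = sin²(π/143) ⇒ √(1−ρ_J²) = sin(π/143) = 0.0219674.
[ω*] 2 ÷ (1 + 0.0219674) = 2 ÷ 1.0219674 = 1.9570096.
ρ_SOR = ω* − 1 ≈ 0.9570096.
For 10 digits: m = 10·ln10 / (−ln 0.9570096) = 23.0259/0.0439419 = 524.008; round up → m = 525.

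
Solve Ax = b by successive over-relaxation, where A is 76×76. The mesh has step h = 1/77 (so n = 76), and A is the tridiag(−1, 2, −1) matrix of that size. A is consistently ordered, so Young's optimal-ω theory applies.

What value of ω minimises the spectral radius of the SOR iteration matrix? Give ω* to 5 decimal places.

[ρ_J] n=76: ρ(B_J) = cos(π/(n+1)) = cos(π/77) = 0.99917.
√(1−ρ_J²) simplifies to sin(π/77) = 0.040789.
Young: ω* = 2/(1+√(1−ρ_J²)) = 2/(1+0.040789) = 2/1.040789 = 1.92162.
[ρ_SOR] ω* − 1 = 0.92162.

ω* = 1.92162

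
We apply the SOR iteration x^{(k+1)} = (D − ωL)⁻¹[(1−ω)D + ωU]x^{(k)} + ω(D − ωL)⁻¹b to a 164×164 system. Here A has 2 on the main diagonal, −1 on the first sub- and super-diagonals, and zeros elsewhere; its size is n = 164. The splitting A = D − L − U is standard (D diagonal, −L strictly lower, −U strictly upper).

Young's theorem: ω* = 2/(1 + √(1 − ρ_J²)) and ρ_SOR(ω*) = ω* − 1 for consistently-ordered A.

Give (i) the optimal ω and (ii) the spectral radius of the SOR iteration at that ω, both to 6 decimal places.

ρ_J = max_k |cos(kπ/165)| = cos(π/165) = 0.999819
√(1 − cos²(π/165)) = sin(π/165) ≈ 0.0190388.
So ω* = 2/1.0190388 = 1.962634 (Young).
ρ_SOR = ω* − 1 = 1.962634 − 1 = 0.962634.

ω* = 1.962634, ρ_SOR = 0.962634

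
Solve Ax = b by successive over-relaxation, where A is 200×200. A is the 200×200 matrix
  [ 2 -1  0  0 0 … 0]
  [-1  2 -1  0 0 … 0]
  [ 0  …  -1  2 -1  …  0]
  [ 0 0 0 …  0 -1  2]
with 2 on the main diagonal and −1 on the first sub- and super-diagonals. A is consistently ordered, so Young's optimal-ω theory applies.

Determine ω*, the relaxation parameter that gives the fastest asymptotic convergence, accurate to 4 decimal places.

With n=200, ρ(Jacobi) = cos(π/201) = 0.9999.
1 − cos²(π/201) = sin²(π/201) ⇒ √(1−ρ_J²) = sin(π/201) = 0.01563.
Then 2/(1+√(1−ρ_J²)) = 2/(1+0.01563); ω* = 2/1.01563 = 1.9692.
and ρ(B_{ω*}) = 1.9692 − 1 = 0.9692.

ω* = 1.9692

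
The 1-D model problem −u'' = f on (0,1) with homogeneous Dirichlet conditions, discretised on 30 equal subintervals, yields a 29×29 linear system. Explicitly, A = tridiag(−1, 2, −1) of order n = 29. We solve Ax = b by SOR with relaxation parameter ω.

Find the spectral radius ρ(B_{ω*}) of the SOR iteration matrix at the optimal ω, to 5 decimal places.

n=29: λ(B_J) = 1 − λ(A)/2 = cos(kπ/30); k=1 gives ρ_J = 0.99452.
√(1 − cos²(π/30)) = sin(π/30) ≈ 0.104528.
So ω* = 2/1.104528 = 1.81073 (Young).
[ρ_SOR] ω* − 1 = 0.81073.

ρ_SOR = 0.81073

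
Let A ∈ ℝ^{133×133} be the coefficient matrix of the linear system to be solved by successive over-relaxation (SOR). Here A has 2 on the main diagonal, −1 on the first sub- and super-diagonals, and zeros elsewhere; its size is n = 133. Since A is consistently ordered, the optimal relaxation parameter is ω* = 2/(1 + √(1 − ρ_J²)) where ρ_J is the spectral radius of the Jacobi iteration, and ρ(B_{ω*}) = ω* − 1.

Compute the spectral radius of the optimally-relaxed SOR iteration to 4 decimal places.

With n=133, ρ(Jacobi) = cos(π/134) = 0.9997.
√(1−ρ_J²) simplifies to sin(π/134) = 0.02344.
ω* = 2 / (1 + 0.02344) = 2 / 1.02344 ≈ 1.9542.
Hence ρ(B_{ω*}) = 1.9542 − 1 = 0.9542.

ρ_SOR = 0.9542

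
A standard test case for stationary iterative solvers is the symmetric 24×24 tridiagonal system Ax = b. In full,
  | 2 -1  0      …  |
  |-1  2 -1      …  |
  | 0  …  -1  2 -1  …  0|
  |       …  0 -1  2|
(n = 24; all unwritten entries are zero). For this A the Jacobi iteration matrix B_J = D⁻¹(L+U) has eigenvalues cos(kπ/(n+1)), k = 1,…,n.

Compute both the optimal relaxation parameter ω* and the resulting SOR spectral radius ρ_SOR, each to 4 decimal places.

spectrum of D⁻¹(L+U) = {cos(kπ/25) : 1≤k≤24}; ρ_J = cos(π/25) = 0.9921.
root = sin(π/25) = 0.12533  (since 1−cos² = sin²).
Then 2/(1+√(1−ρ_J²)) = 2/(1+0.12533); ω* = 2/1.12533 = 1.7773.
At ω = 1.7773 every |λ(B_ω)| = ω−1, so ρ_SOR = 0.7773.

ω* = 1.7773, ρ_SOR = 0.7773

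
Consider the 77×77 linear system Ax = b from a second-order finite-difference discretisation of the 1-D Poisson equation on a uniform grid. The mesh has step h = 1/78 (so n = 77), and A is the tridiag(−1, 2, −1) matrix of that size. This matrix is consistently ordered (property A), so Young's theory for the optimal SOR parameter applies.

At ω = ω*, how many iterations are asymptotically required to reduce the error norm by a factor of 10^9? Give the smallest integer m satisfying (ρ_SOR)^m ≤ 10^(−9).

m = 258

n=77: λ(B_J) = 1 − λ(A)/2 = cos(kπ/78); k=1 gives ρ_J = 0.9991890.
1 − cos²(π/78) = sin²(π/78) ⇒ √(1−ρ_J²) = sin(π/78) = 0.0402659.
ω* = 2/(1+0.0402659) = 1.9225854
and ρ(B_{ω*}) = 1.9225854 − 1 = 0.9225854.
m ≥ 9·ln10 / (−ln 0.9225854) = 257.192; smallest integer m = 258.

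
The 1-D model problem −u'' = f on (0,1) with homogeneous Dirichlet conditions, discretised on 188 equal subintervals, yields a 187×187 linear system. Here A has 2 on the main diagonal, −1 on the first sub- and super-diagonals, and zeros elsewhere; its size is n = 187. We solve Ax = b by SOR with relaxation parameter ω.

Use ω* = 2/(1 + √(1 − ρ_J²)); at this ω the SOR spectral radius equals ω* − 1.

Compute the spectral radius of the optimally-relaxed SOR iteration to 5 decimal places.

ρ_J = max_k |cos(kπ/188)| = cos(π/188) = 0.99986
√(1−ρ_J²) = |sin(π/188)| = 0.016710
So ω* = 2/1.016710 = 1.96713 (Young).
At ω = 1.96713 every |λ(B_ω)| = ω−1, so ρ_SOR = 0.96713.

ρ_SOR = 0.96713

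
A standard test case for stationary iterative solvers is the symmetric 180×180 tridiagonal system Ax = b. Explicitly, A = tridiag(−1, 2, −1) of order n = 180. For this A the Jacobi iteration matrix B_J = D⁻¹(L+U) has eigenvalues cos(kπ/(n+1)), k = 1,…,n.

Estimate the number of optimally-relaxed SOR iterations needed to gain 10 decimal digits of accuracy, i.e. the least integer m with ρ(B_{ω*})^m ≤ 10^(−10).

m = 664

n=180: λ(B_J) = 1 − λ(A)/2 = cos(kπ/181); k=1 gives ρ_J = 0.9998494.
√(1−ρ_J²) = |sin(π/181)| = 0.0173560
[ω*] 2 ÷ (1 + 0.0173560) = 2 ÷ 1.0173560 = 1.9658802.
Hence ρ(B_{ω*}) = 1.9658802 − 1 = 0.9658802.
m ≥ 10·ln10 / (−ln 0.9658802) = 663.274; smallest integer m = 664.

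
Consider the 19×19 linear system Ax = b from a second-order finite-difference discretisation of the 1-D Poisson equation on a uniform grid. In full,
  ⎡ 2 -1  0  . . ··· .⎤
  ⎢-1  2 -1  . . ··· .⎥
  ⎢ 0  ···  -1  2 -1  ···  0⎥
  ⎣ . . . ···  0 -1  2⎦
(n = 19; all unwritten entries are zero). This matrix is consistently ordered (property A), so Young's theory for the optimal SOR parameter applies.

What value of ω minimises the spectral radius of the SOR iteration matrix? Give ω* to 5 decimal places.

n=19: λ(B_J) = 1 − λ(A)/2 = cos(kπ/20); k=1 gives ρ_J = 0.98769.
√(1 − cos²(π/20)) = sin(π/20) ≈ 0.156434.
ω* = 2/(1+0.156434) = 1.72945
[ρ_SOR] ω* − 1 = 0.72945.

ω* = 1.72945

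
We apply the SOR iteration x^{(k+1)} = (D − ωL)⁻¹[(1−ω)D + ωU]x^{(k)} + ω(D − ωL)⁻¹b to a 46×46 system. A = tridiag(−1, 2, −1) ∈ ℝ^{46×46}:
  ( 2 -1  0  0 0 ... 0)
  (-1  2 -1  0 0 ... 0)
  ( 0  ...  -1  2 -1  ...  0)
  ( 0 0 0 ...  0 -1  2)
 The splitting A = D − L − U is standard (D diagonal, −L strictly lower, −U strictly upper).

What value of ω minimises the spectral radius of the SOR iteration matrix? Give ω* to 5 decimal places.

B_J for the 46×46 system has eigenvalues cos(kπ/47); ρ_J = cos(π/47) = 0.99777.
√(1 − cos²(π/47)) = sin(π/47) ≈ 0.066793.
Then 2/(1+√(1−ρ_J²)) = 2/(1+0.066793); ω* = 2/1.066793 = 1.87478.
and ρ(B_{ω*}) = 1.87478 − 1 = 0.87478.

ω* = 1.87478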